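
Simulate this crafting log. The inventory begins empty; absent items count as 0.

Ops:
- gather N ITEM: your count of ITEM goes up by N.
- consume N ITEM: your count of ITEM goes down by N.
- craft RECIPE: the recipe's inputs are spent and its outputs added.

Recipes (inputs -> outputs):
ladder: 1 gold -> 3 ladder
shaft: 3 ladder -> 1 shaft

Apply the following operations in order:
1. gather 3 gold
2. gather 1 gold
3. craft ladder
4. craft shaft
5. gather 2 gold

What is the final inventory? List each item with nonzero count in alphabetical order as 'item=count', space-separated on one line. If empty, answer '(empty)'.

After 1 (gather 3 gold): gold=3
After 2 (gather 1 gold): gold=4
After 3 (craft ladder): gold=3 ladder=3
After 4 (craft shaft): gold=3 shaft=1
After 5 (gather 2 gold): gold=5 shaft=1

Answer: gold=5 shaft=1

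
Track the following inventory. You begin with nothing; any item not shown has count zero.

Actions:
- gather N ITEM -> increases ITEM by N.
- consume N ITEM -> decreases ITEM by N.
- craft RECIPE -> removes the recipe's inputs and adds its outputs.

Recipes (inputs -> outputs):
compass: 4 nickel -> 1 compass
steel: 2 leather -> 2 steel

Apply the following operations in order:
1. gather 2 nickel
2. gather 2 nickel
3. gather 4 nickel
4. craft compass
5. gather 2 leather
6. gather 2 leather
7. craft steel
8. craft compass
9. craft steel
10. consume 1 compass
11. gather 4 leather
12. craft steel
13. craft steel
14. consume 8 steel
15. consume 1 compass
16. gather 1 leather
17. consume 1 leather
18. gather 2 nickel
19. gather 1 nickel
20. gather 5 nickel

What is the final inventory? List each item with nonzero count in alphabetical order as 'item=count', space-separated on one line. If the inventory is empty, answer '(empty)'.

After 1 (gather 2 nickel): nickel=2
After 2 (gather 2 nickel): nickel=4
After 3 (gather 4 nickel): nickel=8
After 4 (craft compass): compass=1 nickel=4
After 5 (gather 2 leather): compass=1 leather=2 nickel=4
After 6 (gather 2 leather): compass=1 leather=4 nickel=4
After 7 (craft steel): compass=1 leather=2 nickel=4 steel=2
After 8 (craft compass): compass=2 leather=2 steel=2
After 9 (craft steel): compass=2 steel=4
After 10 (consume 1 compass): compass=1 steel=4
After 11 (gather 4 leather): compass=1 leather=4 steel=4
After 12 (craft steel): compass=1 leather=2 steel=6
After 13 (craft steel): compass=1 steel=8
After 14 (consume 8 steel): compass=1
After 15 (consume 1 compass): (empty)
After 16 (gather 1 leather): leather=1
After 17 (consume 1 leather): (empty)
After 18 (gather 2 nickel): nickel=2
After 19 (gather 1 nickel): nickel=3
After 20 (gather 5 nickel): nickel=8

Answer: nickel=8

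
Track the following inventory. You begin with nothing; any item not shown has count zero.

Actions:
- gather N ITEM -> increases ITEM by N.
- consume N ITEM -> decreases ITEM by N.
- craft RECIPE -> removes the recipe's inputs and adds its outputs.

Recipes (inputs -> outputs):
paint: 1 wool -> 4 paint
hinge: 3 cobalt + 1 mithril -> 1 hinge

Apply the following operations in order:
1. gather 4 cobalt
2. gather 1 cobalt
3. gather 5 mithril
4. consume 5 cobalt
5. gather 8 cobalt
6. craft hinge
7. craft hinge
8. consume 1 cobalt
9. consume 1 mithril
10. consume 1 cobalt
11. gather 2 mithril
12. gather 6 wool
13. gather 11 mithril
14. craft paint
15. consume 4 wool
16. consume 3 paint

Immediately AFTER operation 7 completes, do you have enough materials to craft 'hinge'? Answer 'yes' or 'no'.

Answer: no

Derivation:
After 1 (gather 4 cobalt): cobalt=4
After 2 (gather 1 cobalt): cobalt=5
After 3 (gather 5 mithril): cobalt=5 mithril=5
After 4 (consume 5 cobalt): mithril=5
After 5 (gather 8 cobalt): cobalt=8 mithril=5
After 6 (craft hinge): cobalt=5 hinge=1 mithril=4
After 7 (craft hinge): cobalt=2 hinge=2 mithril=3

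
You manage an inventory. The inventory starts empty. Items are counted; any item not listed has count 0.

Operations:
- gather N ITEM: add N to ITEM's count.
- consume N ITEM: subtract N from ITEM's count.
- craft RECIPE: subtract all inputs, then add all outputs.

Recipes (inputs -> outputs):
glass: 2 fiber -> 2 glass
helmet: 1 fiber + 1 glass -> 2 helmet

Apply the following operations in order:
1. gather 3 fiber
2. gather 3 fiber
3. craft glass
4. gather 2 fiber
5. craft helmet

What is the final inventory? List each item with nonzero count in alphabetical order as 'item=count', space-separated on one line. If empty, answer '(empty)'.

After 1 (gather 3 fiber): fiber=3
After 2 (gather 3 fiber): fiber=6
After 3 (craft glass): fiber=4 glass=2
After 4 (gather 2 fiber): fiber=6 glass=2
After 5 (craft helmet): fiber=5 glass=1 helmet=2

Answer: fiber=5 glass=1 helmet=2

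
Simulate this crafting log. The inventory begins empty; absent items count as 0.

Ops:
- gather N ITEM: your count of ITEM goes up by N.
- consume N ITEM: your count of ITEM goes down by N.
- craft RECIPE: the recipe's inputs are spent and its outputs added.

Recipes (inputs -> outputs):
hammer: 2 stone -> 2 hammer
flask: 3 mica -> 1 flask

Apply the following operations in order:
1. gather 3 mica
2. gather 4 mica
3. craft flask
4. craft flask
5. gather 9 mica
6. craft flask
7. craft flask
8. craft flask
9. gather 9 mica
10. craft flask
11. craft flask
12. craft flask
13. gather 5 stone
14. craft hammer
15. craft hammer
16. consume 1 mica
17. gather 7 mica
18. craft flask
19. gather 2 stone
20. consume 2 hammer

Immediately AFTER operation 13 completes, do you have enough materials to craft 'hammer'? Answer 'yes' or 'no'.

After 1 (gather 3 mica): mica=3
After 2 (gather 4 mica): mica=7
After 3 (craft flask): flask=1 mica=4
After 4 (craft flask): flask=2 mica=1
After 5 (gather 9 mica): flask=2 mica=10
After 6 (craft flask): flask=3 mica=7
After 7 (craft flask): flask=4 mica=4
After 8 (craft flask): flask=5 mica=1
After 9 (gather 9 mica): flask=5 mica=10
After 10 (craft flask): flask=6 mica=7
After 11 (craft flask): flask=7 mica=4
After 12 (craft flask): flask=8 mica=1
After 13 (gather 5 stone): flask=8 mica=1 stone=5

Answer: yes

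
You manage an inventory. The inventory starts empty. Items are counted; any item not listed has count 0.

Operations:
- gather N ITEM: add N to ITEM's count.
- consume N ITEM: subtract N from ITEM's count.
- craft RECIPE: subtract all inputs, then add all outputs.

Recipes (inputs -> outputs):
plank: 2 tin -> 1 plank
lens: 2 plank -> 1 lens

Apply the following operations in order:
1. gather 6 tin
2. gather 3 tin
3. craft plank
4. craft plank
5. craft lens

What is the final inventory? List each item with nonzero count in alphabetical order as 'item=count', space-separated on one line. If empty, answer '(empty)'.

Answer: lens=1 tin=5

Derivation:
After 1 (gather 6 tin): tin=6
After 2 (gather 3 tin): tin=9
After 3 (craft plank): plank=1 tin=7
After 4 (craft plank): plank=2 tin=5
After 5 (craft lens): lens=1 tin=5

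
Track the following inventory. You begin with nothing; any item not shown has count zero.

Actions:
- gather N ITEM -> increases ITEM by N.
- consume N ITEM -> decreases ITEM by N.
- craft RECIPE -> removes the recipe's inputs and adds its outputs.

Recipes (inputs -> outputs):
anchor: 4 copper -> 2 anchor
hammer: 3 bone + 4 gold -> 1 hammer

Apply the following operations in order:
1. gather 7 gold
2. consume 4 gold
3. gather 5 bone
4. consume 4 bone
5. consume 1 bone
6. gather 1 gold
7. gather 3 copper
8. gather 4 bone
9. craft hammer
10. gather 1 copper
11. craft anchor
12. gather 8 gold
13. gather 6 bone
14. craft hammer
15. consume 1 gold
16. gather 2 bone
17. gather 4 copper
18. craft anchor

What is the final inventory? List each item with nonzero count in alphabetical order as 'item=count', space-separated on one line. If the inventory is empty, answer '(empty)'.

Answer: anchor=4 bone=6 gold=3 hammer=2

Derivation:
After 1 (gather 7 gold): gold=7
After 2 (consume 4 gold): gold=3
After 3 (gather 5 bone): bone=5 gold=3
After 4 (consume 4 bone): bone=1 gold=3
After 5 (consume 1 bone): gold=3
After 6 (gather 1 gold): gold=4
After 7 (gather 3 copper): copper=3 gold=4
After 8 (gather 4 bone): bone=4 copper=3 gold=4
After 9 (craft hammer): bone=1 copper=3 hammer=1
After 10 (gather 1 copper): bone=1 copper=4 hammer=1
After 11 (craft anchor): anchor=2 bone=1 hammer=1
After 12 (gather 8 gold): anchor=2 bone=1 gold=8 hammer=1
After 13 (gather 6 bone): anchor=2 bone=7 gold=8 hammer=1
After 14 (craft hammer): anchor=2 bone=4 gold=4 hammer=2
After 15 (consume 1 gold): anchor=2 bone=4 gold=3 hammer=2
After 16 (gather 2 bone): anchor=2 bone=6 gold=3 hammer=2
After 17 (gather 4 copper): anchor=2 bone=6 copper=4 gold=3 hammer=2
After 18 (craft anchor): anchor=4 bone=6 gold=3 hammer=2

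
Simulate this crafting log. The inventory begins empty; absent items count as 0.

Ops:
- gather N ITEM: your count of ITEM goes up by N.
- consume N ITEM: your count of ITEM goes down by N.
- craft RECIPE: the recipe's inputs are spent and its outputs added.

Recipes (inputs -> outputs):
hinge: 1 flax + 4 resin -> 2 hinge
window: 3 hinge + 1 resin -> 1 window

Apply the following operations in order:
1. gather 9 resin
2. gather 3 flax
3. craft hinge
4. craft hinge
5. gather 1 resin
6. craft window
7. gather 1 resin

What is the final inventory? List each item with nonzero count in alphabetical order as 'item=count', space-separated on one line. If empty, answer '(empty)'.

Answer: flax=1 hinge=1 resin=2 window=1

Derivation:
After 1 (gather 9 resin): resin=9
After 2 (gather 3 flax): flax=3 resin=9
After 3 (craft hinge): flax=2 hinge=2 resin=5
After 4 (craft hinge): flax=1 hinge=4 resin=1
After 5 (gather 1 resin): flax=1 hinge=4 resin=2
After 6 (craft window): flax=1 hinge=1 resin=1 window=1
After 7 (gather 1 resin): flax=1 hinge=1 resin=2 window=1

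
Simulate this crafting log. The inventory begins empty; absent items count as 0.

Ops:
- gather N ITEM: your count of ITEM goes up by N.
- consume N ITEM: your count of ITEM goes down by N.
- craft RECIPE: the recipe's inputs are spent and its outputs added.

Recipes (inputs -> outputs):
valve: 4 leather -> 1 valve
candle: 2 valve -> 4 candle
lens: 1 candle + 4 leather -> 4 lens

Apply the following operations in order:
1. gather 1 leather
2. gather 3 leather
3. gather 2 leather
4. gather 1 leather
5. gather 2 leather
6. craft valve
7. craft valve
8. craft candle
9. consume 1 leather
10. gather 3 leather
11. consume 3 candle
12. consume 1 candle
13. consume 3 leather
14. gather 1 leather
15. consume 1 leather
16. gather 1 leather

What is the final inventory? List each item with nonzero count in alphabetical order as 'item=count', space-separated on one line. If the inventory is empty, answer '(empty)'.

After 1 (gather 1 leather): leather=1
After 2 (gather 3 leather): leather=4
After 3 (gather 2 leather): leather=6
After 4 (gather 1 leather): leather=7
After 5 (gather 2 leather): leather=9
After 6 (craft valve): leather=5 valve=1
After 7 (craft valve): leather=1 valve=2
After 8 (craft candle): candle=4 leather=1
After 9 (consume 1 leather): candle=4
After 10 (gather 3 leather): candle=4 leather=3
After 11 (consume 3 candle): candle=1 leather=3
After 12 (consume 1 candle): leather=3
After 13 (consume 3 leather): (empty)
After 14 (gather 1 leather): leather=1
After 15 (consume 1 leather): (empty)
After 16 (gather 1 leather): leather=1

Answer: leather=1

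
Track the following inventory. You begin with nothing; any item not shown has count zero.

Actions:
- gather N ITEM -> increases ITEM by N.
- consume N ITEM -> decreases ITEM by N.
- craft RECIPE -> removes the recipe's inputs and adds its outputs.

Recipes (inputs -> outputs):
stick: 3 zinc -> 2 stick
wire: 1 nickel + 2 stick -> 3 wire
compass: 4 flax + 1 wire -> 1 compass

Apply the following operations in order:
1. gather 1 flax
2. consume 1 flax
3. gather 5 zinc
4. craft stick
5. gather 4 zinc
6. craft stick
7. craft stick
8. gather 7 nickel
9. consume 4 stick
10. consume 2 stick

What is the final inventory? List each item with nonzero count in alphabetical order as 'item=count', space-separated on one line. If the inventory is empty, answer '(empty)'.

Answer: nickel=7

Derivation:
After 1 (gather 1 flax): flax=1
After 2 (consume 1 flax): (empty)
After 3 (gather 5 zinc): zinc=5
After 4 (craft stick): stick=2 zinc=2
After 5 (gather 4 zinc): stick=2 zinc=6
After 6 (craft stick): stick=4 zinc=3
After 7 (craft stick): stick=6
After 8 (gather 7 nickel): nickel=7 stick=6
After 9 (consume 4 stick): nickel=7 stick=2
After 10 (consume 2 stick): nickel=7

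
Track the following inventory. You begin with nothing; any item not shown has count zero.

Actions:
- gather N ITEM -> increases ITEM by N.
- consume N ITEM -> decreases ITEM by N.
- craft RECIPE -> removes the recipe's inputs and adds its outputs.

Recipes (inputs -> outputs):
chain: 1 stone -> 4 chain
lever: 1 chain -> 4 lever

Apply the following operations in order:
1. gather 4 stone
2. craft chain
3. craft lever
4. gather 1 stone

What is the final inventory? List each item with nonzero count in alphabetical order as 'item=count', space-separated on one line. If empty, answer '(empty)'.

After 1 (gather 4 stone): stone=4
After 2 (craft chain): chain=4 stone=3
After 3 (craft lever): chain=3 lever=4 stone=3
After 4 (gather 1 stone): chain=3 lever=4 stone=4

Answer: chain=3 lever=4 stone=4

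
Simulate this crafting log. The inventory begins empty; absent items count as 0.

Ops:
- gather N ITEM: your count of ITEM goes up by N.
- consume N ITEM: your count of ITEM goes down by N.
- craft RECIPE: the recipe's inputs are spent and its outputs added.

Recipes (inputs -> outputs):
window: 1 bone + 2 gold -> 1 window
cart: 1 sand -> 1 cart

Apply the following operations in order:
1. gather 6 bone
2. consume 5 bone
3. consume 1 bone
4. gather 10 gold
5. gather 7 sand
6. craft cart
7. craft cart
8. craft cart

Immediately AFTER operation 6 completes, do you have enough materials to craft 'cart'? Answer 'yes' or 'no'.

Answer: yes

Derivation:
After 1 (gather 6 bone): bone=6
After 2 (consume 5 bone): bone=1
After 3 (consume 1 bone): (empty)
After 4 (gather 10 gold): gold=10
After 5 (gather 7 sand): gold=10 sand=7
After 6 (craft cart): cart=1 gold=10 sand=6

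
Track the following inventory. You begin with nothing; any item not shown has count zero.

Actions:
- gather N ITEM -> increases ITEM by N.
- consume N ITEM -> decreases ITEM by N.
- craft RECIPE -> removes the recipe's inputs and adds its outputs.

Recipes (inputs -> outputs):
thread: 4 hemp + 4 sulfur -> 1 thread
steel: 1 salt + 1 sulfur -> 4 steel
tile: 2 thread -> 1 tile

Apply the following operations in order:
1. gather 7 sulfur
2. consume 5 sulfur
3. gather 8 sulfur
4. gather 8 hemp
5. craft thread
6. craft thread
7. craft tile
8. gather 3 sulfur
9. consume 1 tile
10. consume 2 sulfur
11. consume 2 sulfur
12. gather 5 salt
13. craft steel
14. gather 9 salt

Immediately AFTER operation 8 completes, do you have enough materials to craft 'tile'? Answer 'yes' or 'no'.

Answer: no

Derivation:
After 1 (gather 7 sulfur): sulfur=7
After 2 (consume 5 sulfur): sulfur=2
After 3 (gather 8 sulfur): sulfur=10
After 4 (gather 8 hemp): hemp=8 sulfur=10
After 5 (craft thread): hemp=4 sulfur=6 thread=1
After 6 (craft thread): sulfur=2 thread=2
After 7 (craft tile): sulfur=2 tile=1
After 8 (gather 3 sulfur): sulfur=5 tile=1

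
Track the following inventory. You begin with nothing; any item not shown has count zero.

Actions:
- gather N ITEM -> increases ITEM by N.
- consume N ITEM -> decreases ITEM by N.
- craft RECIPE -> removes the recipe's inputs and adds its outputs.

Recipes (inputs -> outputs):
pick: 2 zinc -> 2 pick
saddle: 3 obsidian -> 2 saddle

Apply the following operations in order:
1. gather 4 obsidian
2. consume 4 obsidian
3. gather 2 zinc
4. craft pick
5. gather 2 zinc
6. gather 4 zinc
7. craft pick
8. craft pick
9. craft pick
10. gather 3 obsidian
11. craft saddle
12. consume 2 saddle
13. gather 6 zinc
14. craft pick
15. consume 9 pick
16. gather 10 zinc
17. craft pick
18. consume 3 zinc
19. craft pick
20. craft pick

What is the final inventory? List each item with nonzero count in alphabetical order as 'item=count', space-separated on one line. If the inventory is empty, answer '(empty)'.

Answer: pick=7 zinc=5

Derivation:
After 1 (gather 4 obsidian): obsidian=4
After 2 (consume 4 obsidian): (empty)
After 3 (gather 2 zinc): zinc=2
After 4 (craft pick): pick=2
After 5 (gather 2 zinc): pick=2 zinc=2
After 6 (gather 4 zinc): pick=2 zinc=6
After 7 (craft pick): pick=4 zinc=4
After 8 (craft pick): pick=6 zinc=2
After 9 (craft pick): pick=8
After 10 (gather 3 obsidian): obsidian=3 pick=8
After 11 (craft saddle): pick=8 saddle=2
After 12 (consume 2 saddle): pick=8
After 13 (gather 6 zinc): pick=8 zinc=6
After 14 (craft pick): pick=10 zinc=4
After 15 (consume 9 pick): pick=1 zinc=4
After 16 (gather 10 zinc): pick=1 zinc=14
After 17 (craft pick): pick=3 zinc=12
After 18 (consume 3 zinc): pick=3 zinc=9
After 19 (craft pick): pick=5 zinc=7
After 20 (craft pick): pick=7 zinc=5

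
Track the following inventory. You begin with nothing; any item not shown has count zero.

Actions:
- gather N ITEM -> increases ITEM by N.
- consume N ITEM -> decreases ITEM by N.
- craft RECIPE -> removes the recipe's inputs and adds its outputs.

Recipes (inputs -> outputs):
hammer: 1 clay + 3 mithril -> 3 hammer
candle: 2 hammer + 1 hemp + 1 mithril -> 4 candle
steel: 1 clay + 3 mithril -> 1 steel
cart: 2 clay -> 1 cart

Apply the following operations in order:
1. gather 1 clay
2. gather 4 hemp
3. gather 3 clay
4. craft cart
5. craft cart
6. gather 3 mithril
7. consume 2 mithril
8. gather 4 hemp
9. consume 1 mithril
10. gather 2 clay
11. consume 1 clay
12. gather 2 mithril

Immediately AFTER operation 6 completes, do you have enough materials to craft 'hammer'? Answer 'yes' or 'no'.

After 1 (gather 1 clay): clay=1
After 2 (gather 4 hemp): clay=1 hemp=4
After 3 (gather 3 clay): clay=4 hemp=4
After 4 (craft cart): cart=1 clay=2 hemp=4
After 5 (craft cart): cart=2 hemp=4
After 6 (gather 3 mithril): cart=2 hemp=4 mithril=3

Answer: no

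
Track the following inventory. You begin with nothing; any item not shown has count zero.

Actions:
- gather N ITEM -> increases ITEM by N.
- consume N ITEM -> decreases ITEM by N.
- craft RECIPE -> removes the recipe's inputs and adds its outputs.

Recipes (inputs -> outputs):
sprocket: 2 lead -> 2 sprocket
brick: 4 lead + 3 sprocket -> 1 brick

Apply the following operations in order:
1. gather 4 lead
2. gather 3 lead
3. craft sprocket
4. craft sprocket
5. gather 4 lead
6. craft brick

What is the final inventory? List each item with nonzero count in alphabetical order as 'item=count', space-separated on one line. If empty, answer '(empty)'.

After 1 (gather 4 lead): lead=4
After 2 (gather 3 lead): lead=7
After 3 (craft sprocket): lead=5 sprocket=2
After 4 (craft sprocket): lead=3 sprocket=4
After 5 (gather 4 lead): lead=7 sprocket=4
After 6 (craft brick): brick=1 lead=3 sprocket=1

Answer: brick=1 lead=3 sprocket=1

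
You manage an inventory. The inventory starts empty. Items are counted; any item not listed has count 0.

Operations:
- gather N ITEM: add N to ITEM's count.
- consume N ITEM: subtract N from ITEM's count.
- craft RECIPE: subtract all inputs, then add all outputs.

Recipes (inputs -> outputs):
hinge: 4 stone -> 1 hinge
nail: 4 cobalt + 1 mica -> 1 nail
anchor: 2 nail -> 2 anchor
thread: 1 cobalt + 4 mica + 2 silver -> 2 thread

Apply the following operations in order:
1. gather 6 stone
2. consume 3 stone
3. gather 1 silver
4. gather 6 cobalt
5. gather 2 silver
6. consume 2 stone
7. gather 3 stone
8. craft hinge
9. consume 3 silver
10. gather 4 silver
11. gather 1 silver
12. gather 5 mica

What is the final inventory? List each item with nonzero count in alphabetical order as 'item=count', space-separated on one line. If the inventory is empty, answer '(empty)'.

Answer: cobalt=6 hinge=1 mica=5 silver=5

Derivation:
After 1 (gather 6 stone): stone=6
After 2 (consume 3 stone): stone=3
After 3 (gather 1 silver): silver=1 stone=3
After 4 (gather 6 cobalt): cobalt=6 silver=1 stone=3
After 5 (gather 2 silver): cobalt=6 silver=3 stone=3
After 6 (consume 2 stone): cobalt=6 silver=3 stone=1
After 7 (gather 3 stone): cobalt=6 silver=3 stone=4
After 8 (craft hinge): cobalt=6 hinge=1 silver=3
After 9 (consume 3 silver): cobalt=6 hinge=1
After 10 (gather 4 silver): cobalt=6 hinge=1 silver=4
After 11 (gather 1 silver): cobalt=6 hinge=1 silver=5
After 12 (gather 5 mica): cobalt=6 hinge=1 mica=5 silver=5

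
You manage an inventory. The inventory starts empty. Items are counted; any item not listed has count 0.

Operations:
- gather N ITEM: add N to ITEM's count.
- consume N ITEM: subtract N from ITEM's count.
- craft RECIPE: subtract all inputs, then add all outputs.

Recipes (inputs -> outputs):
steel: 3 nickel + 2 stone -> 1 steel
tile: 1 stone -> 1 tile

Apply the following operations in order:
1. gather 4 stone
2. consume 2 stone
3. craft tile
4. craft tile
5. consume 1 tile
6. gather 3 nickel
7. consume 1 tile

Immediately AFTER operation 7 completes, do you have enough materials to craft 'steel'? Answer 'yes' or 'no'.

After 1 (gather 4 stone): stone=4
After 2 (consume 2 stone): stone=2
After 3 (craft tile): stone=1 tile=1
After 4 (craft tile): tile=2
After 5 (consume 1 tile): tile=1
After 6 (gather 3 nickel): nickel=3 tile=1
After 7 (consume 1 tile): nickel=3

Answer: no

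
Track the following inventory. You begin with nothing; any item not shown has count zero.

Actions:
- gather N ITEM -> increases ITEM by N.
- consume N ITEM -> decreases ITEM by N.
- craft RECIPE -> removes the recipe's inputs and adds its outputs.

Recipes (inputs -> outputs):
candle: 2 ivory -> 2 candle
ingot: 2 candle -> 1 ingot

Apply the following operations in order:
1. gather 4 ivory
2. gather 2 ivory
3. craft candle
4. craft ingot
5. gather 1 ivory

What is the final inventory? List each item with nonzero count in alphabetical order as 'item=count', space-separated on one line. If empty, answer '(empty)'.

Answer: ingot=1 ivory=5

Derivation:
After 1 (gather 4 ivory): ivory=4
After 2 (gather 2 ivory): ivory=6
After 3 (craft candle): candle=2 ivory=4
After 4 (craft ingot): ingot=1 ivory=4
After 5 (gather 1 ivory): ingot=1 ivory=5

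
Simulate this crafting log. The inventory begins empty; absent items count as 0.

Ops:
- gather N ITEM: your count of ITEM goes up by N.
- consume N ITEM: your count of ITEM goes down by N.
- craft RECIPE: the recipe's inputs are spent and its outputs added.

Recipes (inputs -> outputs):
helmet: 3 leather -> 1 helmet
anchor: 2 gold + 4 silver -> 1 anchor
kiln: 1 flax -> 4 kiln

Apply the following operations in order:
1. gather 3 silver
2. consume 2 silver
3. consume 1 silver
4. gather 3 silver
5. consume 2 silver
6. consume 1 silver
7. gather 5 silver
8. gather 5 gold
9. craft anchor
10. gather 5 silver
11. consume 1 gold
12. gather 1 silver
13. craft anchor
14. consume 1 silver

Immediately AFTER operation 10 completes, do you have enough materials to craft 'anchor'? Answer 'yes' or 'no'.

Answer: yes

Derivation:
After 1 (gather 3 silver): silver=3
After 2 (consume 2 silver): silver=1
After 3 (consume 1 silver): (empty)
After 4 (gather 3 silver): silver=3
After 5 (consume 2 silver): silver=1
After 6 (consume 1 silver): (empty)
After 7 (gather 5 silver): silver=5
After 8 (gather 5 gold): gold=5 silver=5
After 9 (craft anchor): anchor=1 gold=3 silver=1
After 10 (gather 5 silver): anchor=1 gold=3 silver=6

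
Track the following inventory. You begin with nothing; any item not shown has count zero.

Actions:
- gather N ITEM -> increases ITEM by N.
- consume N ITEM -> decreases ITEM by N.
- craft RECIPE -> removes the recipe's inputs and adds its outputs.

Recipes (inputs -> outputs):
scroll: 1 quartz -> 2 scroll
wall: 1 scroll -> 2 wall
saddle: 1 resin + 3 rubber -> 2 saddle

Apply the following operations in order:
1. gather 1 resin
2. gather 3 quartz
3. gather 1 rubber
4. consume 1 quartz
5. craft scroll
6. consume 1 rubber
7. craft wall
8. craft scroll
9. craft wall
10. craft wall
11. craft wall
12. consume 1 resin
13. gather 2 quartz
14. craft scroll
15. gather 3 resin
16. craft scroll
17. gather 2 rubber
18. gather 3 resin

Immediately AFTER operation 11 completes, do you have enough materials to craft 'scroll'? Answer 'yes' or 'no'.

After 1 (gather 1 resin): resin=1
After 2 (gather 3 quartz): quartz=3 resin=1
After 3 (gather 1 rubber): quartz=3 resin=1 rubber=1
After 4 (consume 1 quartz): quartz=2 resin=1 rubber=1
After 5 (craft scroll): quartz=1 resin=1 rubber=1 scroll=2
After 6 (consume 1 rubber): quartz=1 resin=1 scroll=2
After 7 (craft wall): quartz=1 resin=1 scroll=1 wall=2
After 8 (craft scroll): resin=1 scroll=3 wall=2
After 9 (craft wall): resin=1 scroll=2 wall=4
After 10 (craft wall): resin=1 scroll=1 wall=6
After 11 (craft wall): resin=1 wall=8

Answer: no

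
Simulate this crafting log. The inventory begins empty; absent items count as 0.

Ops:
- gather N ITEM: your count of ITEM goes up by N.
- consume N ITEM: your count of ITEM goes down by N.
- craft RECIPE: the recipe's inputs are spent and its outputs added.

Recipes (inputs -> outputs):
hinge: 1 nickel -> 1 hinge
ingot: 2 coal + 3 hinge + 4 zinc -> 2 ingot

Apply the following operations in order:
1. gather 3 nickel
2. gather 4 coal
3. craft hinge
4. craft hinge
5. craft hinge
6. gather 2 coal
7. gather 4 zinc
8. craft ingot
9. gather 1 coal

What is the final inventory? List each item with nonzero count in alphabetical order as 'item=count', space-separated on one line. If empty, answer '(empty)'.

After 1 (gather 3 nickel): nickel=3
After 2 (gather 4 coal): coal=4 nickel=3
After 3 (craft hinge): coal=4 hinge=1 nickel=2
After 4 (craft hinge): coal=4 hinge=2 nickel=1
After 5 (craft hinge): coal=4 hinge=3
After 6 (gather 2 coal): coal=6 hinge=3
After 7 (gather 4 zinc): coal=6 hinge=3 zinc=4
After 8 (craft ingot): coal=4 ingot=2
After 9 (gather 1 coal): coal=5 ingot=2

Answer: coal=5 ingot=2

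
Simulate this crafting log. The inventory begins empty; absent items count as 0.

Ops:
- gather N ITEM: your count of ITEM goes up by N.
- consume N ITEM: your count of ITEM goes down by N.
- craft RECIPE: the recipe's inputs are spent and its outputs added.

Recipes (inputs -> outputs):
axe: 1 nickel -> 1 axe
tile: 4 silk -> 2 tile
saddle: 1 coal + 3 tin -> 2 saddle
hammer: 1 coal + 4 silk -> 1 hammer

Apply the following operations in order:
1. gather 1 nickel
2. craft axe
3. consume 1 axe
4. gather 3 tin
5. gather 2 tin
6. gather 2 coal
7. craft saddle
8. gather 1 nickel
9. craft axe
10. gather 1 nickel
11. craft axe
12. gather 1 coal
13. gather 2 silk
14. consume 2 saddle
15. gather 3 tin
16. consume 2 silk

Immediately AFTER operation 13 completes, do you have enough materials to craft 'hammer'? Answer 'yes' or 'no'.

After 1 (gather 1 nickel): nickel=1
After 2 (craft axe): axe=1
After 3 (consume 1 axe): (empty)
After 4 (gather 3 tin): tin=3
After 5 (gather 2 tin): tin=5
After 6 (gather 2 coal): coal=2 tin=5
After 7 (craft saddle): coal=1 saddle=2 tin=2
After 8 (gather 1 nickel): coal=1 nickel=1 saddle=2 tin=2
After 9 (craft axe): axe=1 coal=1 saddle=2 tin=2
After 10 (gather 1 nickel): axe=1 coal=1 nickel=1 saddle=2 tin=2
After 11 (craft axe): axe=2 coal=1 saddle=2 tin=2
After 12 (gather 1 coal): axe=2 coal=2 saddle=2 tin=2
After 13 (gather 2 silk): axe=2 coal=2 saddle=2 silk=2 tin=2

Answer: no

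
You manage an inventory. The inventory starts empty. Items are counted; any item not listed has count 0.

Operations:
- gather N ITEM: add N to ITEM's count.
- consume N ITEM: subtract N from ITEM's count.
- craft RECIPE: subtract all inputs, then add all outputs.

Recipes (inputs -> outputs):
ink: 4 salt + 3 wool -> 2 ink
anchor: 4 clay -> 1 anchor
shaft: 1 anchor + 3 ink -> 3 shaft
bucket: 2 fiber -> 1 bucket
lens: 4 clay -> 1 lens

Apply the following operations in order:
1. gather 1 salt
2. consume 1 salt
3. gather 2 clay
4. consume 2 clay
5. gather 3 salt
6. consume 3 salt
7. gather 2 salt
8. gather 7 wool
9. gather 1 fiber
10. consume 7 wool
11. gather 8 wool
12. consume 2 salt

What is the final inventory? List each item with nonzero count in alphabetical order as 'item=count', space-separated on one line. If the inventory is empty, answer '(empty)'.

After 1 (gather 1 salt): salt=1
After 2 (consume 1 salt): (empty)
After 3 (gather 2 clay): clay=2
After 4 (consume 2 clay): (empty)
After 5 (gather 3 salt): salt=3
After 6 (consume 3 salt): (empty)
After 7 (gather 2 salt): salt=2
After 8 (gather 7 wool): salt=2 wool=7
After 9 (gather 1 fiber): fiber=1 salt=2 wool=7
After 10 (consume 7 wool): fiber=1 salt=2
After 11 (gather 8 wool): fiber=1 salt=2 wool=8
After 12 (consume 2 salt): fiber=1 wool=8

Answer: fiber=1 wool=8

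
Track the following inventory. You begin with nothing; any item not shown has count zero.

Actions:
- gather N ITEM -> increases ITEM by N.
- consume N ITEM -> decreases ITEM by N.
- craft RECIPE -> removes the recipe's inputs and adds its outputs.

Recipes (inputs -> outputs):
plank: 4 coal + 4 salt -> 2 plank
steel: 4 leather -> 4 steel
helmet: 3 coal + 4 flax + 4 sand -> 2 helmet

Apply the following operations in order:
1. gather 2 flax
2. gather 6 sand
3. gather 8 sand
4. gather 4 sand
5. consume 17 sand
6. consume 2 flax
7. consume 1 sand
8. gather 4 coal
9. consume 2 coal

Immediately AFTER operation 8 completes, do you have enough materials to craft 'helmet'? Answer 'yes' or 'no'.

After 1 (gather 2 flax): flax=2
After 2 (gather 6 sand): flax=2 sand=6
After 3 (gather 8 sand): flax=2 sand=14
After 4 (gather 4 sand): flax=2 sand=18
After 5 (consume 17 sand): flax=2 sand=1
After 6 (consume 2 flax): sand=1
After 7 (consume 1 sand): (empty)
After 8 (gather 4 coal): coal=4

Answer: no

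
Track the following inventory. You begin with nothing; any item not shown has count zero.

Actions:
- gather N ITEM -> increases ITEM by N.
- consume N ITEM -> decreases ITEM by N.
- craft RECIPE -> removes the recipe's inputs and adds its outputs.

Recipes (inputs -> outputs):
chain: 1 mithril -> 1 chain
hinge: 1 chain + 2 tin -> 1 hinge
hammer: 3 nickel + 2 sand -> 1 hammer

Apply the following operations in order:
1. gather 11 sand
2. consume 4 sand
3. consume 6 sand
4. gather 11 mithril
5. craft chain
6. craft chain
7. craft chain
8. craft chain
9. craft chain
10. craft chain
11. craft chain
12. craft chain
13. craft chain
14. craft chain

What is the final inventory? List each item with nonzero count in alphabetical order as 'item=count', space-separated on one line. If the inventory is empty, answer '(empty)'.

Answer: chain=10 mithril=1 sand=1

Derivation:
After 1 (gather 11 sand): sand=11
After 2 (consume 4 sand): sand=7
After 3 (consume 6 sand): sand=1
After 4 (gather 11 mithril): mithril=11 sand=1
After 5 (craft chain): chain=1 mithril=10 sand=1
After 6 (craft chain): chain=2 mithril=9 sand=1
After 7 (craft chain): chain=3 mithril=8 sand=1
After 8 (craft chain): chain=4 mithril=7 sand=1
After 9 (craft chain): chain=5 mithril=6 sand=1
After 10 (craft chain): chain=6 mithril=5 sand=1
After 11 (craft chain): chain=7 mithril=4 sand=1
After 12 (craft chain): chain=8 mithril=3 sand=1
After 13 (craft chain): chain=9 mithril=2 sand=1
After 14 (craft chain): chain=10 mithril=1 sand=1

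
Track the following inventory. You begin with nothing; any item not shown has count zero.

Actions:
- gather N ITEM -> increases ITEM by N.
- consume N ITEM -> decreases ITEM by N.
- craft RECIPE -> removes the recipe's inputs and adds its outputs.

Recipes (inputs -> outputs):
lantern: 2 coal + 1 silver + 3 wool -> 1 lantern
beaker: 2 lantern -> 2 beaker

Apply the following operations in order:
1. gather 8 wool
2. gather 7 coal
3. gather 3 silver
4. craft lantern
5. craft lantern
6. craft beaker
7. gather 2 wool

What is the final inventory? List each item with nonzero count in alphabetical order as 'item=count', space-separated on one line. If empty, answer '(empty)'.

Answer: beaker=2 coal=3 silver=1 wool=4

Derivation:
After 1 (gather 8 wool): wool=8
After 2 (gather 7 coal): coal=7 wool=8
After 3 (gather 3 silver): coal=7 silver=3 wool=8
After 4 (craft lantern): coal=5 lantern=1 silver=2 wool=5
After 5 (craft lantern): coal=3 lantern=2 silver=1 wool=2
After 6 (craft beaker): beaker=2 coal=3 silver=1 wool=2
After 7 (gather 2 wool): beaker=2 coal=3 silver=1 wool=4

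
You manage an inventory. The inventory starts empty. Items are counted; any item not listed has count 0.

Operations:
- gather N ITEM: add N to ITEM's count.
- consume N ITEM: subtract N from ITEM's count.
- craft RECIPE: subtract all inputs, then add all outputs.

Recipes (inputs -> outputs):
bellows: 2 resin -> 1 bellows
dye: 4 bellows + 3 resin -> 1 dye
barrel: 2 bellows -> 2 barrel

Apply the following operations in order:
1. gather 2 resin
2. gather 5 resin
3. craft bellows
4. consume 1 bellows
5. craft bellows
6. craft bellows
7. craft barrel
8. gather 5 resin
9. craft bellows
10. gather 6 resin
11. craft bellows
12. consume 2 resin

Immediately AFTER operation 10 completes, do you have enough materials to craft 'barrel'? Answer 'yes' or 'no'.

After 1 (gather 2 resin): resin=2
After 2 (gather 5 resin): resin=7
After 3 (craft bellows): bellows=1 resin=5
After 4 (consume 1 bellows): resin=5
After 5 (craft bellows): bellows=1 resin=3
After 6 (craft bellows): bellows=2 resin=1
After 7 (craft barrel): barrel=2 resin=1
After 8 (gather 5 resin): barrel=2 resin=6
After 9 (craft bellows): barrel=2 bellows=1 resin=4
After 10 (gather 6 resin): barrel=2 bellows=1 resin=10

Answer: no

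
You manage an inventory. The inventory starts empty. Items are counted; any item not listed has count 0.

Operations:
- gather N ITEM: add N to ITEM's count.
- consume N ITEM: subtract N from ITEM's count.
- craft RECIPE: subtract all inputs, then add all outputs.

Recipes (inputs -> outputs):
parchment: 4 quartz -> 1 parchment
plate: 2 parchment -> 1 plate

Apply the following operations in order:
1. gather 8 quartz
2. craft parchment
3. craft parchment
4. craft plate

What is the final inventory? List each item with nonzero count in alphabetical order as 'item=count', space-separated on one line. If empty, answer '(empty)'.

Answer: plate=1

Derivation:
After 1 (gather 8 quartz): quartz=8
After 2 (craft parchment): parchment=1 quartz=4
After 3 (craft parchment): parchment=2
After 4 (craft plate): plate=1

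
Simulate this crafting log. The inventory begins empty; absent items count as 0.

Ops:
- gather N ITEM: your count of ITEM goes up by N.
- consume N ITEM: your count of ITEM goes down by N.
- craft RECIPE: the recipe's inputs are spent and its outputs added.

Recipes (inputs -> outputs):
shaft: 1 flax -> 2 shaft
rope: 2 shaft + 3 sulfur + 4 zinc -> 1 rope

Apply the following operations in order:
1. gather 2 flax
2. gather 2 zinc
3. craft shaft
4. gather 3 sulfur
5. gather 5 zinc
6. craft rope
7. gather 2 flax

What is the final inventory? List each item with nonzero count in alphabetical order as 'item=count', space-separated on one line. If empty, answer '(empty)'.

After 1 (gather 2 flax): flax=2
After 2 (gather 2 zinc): flax=2 zinc=2
After 3 (craft shaft): flax=1 shaft=2 zinc=2
After 4 (gather 3 sulfur): flax=1 shaft=2 sulfur=3 zinc=2
After 5 (gather 5 zinc): flax=1 shaft=2 sulfur=3 zinc=7
After 6 (craft rope): flax=1 rope=1 zinc=3
After 7 (gather 2 flax): flax=3 rope=1 zinc=3

Answer: flax=3 rope=1 zinc=3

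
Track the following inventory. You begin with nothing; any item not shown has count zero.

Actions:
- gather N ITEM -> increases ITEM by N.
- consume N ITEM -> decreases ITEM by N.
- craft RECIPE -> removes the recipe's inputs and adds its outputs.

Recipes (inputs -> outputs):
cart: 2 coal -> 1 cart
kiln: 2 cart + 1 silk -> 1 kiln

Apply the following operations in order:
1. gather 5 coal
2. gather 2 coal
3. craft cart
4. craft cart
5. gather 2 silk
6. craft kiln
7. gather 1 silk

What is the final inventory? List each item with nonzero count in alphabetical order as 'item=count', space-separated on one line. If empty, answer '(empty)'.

After 1 (gather 5 coal): coal=5
After 2 (gather 2 coal): coal=7
After 3 (craft cart): cart=1 coal=5
After 4 (craft cart): cart=2 coal=3
After 5 (gather 2 silk): cart=2 coal=3 silk=2
After 6 (craft kiln): coal=3 kiln=1 silk=1
After 7 (gather 1 silk): coal=3 kiln=1 silk=2

Answer: coal=3 kiln=1 silk=2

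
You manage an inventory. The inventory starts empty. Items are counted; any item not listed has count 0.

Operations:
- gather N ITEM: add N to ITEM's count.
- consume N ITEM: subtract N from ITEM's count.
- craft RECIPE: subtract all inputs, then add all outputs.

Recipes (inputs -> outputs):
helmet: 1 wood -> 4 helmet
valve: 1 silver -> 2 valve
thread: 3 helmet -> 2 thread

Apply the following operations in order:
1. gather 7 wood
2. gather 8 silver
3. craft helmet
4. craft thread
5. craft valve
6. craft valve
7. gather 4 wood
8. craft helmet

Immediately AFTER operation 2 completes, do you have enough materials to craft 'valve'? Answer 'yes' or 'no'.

After 1 (gather 7 wood): wood=7
After 2 (gather 8 silver): silver=8 wood=7

Answer: yes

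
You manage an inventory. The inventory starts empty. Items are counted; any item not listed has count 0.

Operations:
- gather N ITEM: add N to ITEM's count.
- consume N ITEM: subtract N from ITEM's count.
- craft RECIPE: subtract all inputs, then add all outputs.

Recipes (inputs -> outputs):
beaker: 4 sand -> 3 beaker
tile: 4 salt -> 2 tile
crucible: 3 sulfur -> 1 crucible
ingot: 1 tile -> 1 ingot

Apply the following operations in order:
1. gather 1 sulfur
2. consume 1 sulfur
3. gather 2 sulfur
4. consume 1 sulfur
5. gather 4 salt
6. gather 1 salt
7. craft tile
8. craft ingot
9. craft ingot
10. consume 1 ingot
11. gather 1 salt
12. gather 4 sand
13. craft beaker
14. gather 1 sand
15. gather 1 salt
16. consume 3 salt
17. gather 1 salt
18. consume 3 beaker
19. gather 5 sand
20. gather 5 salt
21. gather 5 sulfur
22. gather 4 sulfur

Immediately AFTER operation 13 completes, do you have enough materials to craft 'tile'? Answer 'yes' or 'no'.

Answer: no

Derivation:
After 1 (gather 1 sulfur): sulfur=1
After 2 (consume 1 sulfur): (empty)
After 3 (gather 2 sulfur): sulfur=2
After 4 (consume 1 sulfur): sulfur=1
After 5 (gather 4 salt): salt=4 sulfur=1
After 6 (gather 1 salt): salt=5 sulfur=1
After 7 (craft tile): salt=1 sulfur=1 tile=2
After 8 (craft ingot): ingot=1 salt=1 sulfur=1 tile=1
After 9 (craft ingot): ingot=2 salt=1 sulfur=1
After 10 (consume 1 ingot): ingot=1 salt=1 sulfur=1
After 11 (gather 1 salt): ingot=1 salt=2 sulfur=1
After 12 (gather 4 sand): ingot=1 salt=2 sand=4 sulfur=1
After 13 (craft beaker): beaker=3 ingot=1 salt=2 sulfur=1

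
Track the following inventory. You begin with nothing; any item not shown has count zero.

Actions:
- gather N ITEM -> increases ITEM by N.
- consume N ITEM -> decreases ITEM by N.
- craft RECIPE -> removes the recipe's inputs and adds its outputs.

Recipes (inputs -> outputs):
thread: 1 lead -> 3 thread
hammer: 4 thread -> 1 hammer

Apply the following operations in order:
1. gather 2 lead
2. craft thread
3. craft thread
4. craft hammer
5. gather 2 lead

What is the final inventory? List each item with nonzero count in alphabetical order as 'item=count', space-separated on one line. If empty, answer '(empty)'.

Answer: hammer=1 lead=2 thread=2

Derivation:
After 1 (gather 2 lead): lead=2
After 2 (craft thread): lead=1 thread=3
After 3 (craft thread): thread=6
After 4 (craft hammer): hammer=1 thread=2
After 5 (gather 2 lead): hammer=1 lead=2 thread=2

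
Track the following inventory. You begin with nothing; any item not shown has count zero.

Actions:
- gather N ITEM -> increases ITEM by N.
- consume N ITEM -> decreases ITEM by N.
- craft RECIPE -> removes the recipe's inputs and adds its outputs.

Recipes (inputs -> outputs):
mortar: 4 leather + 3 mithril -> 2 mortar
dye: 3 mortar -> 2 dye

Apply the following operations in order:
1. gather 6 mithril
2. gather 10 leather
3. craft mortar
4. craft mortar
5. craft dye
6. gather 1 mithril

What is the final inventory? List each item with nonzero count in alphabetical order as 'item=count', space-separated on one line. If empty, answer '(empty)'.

After 1 (gather 6 mithril): mithril=6
After 2 (gather 10 leather): leather=10 mithril=6
After 3 (craft mortar): leather=6 mithril=3 mortar=2
After 4 (craft mortar): leather=2 mortar=4
After 5 (craft dye): dye=2 leather=2 mortar=1
After 6 (gather 1 mithril): dye=2 leather=2 mithril=1 mortar=1

Answer: dye=2 leather=2 mithril=1 mortar=1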